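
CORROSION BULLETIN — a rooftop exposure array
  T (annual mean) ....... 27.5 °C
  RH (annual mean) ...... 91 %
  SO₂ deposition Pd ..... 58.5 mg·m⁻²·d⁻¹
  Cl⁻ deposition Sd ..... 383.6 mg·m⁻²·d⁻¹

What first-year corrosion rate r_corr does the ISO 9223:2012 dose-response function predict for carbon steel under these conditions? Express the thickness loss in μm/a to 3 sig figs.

r_corr = 282 μm/a

carbon steel: temperature factor f = -0.054·(17.5) = -0.9450
  Pd branch = 1.77·Pd^0.52·e^(0.02·RH+f) = 35.23 μm/a
  Cl⁻ term: 0.102·383.6^0.62·exp(0.033·91+0.04·27.5) = 246.9
  sum: 35.23 + 246.9 → r_corr = 282.1 μm/a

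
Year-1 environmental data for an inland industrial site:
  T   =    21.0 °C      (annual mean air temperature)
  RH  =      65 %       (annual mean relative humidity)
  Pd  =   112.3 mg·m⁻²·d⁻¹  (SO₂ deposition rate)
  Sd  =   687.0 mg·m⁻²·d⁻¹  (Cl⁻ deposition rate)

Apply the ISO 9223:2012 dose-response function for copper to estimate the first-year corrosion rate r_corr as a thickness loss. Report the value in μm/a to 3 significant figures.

copper: T>10 °C ⇒ hinge -0.080·(21.0−10) = -0.8800
  Pd branch = 0.0053·Pd^0.26·e^(0.059·RH+f) = 0.3473 μm/a
  Sd branch = 0.01025·Sd^0.27·e^(0.036·RH+0.049·T) = 1.737 μm/a
  sum: 0.3473 + 1.737 → r_corr = 2.084 μm/a

r_corr = 2.08 μm/a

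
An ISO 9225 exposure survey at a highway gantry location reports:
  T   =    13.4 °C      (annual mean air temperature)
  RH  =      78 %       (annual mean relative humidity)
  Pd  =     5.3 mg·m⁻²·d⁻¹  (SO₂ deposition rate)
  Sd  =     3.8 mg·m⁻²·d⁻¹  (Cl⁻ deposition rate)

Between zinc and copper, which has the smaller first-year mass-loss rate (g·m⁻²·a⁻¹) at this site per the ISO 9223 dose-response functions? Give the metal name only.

zinc

zinc: T>10 °C ⇒ hinge -0.071·(13.4−10) = -0.2414
  SO₂ term: 0.0129·5.3^0.44·exp(0.046·78-0.2414) = 0.7633
  Cl⁻ term: 0.0175·3.8^0.57·exp(0.008·78+0.085·13.4) = 0.2184
  sum: 0.7633 + 0.2184 → r_corr = 0.9816 μm/a
  mass loss = 0.9816 μm/a × 7.14 g/cm³ = 7.009 g·m⁻²·a⁻¹
copper: T>10 °C ⇒ hinge -0.080·(13.4−10) = -0.2720
  Pd branch = 0.0053·Pd^0.26·e^(0.059·RH+f) = 0.621 μm/a
  Sd branch = 0.01025·Sd^0.27·e^(0.036·RH+0.049·T) = 0.4698 μm/a
  r_corr = 0.621 + 0.4698 = 1.091 μm/a
  mass loss = 1.091 μm/a × 8.96 g/cm³ = 9.774 g·m⁻²·a⁻¹
Ordering by g·m⁻²·a⁻¹: copper (9.77) > zinc (7.01)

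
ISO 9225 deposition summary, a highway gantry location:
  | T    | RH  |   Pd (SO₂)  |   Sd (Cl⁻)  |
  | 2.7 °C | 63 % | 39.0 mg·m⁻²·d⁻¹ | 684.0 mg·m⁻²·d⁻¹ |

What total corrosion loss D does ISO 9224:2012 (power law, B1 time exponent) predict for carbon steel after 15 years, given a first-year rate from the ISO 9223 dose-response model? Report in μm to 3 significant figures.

D(15) = 272 μm

carbon steel: temperature factor f = +0.150·(-7.3) = -1.0950
  sulphur-dioxide contribution → 14.03 μm/a
  chloride contribution → 52.02 μm/a
  total first-year rate 66.04 μm/a
Power-law: D(15) = r_corr · 15^0.523
  D(15) = 66.04 × 15^0.523 = 66.04 × 4.122 = 272.2 μm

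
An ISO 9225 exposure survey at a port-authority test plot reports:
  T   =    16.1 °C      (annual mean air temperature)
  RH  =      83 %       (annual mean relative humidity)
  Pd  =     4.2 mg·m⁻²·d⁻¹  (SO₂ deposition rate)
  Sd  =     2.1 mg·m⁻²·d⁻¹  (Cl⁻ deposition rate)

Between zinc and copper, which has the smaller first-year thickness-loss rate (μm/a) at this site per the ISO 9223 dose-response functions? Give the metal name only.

zinc: f(T) = -0.071·(T−10) [T>10 °C] = -0.4331
  SO₂ term: 0.0129·4.2^0.44·exp(0.046·83-0.4331) = 0.7159
  Cl⁻ term: 0.0175·2.1^0.57·exp(0.008·83+0.085·16.1) = 0.2039
  r_corr = 0.7159 + 0.2039 = 0.9198 μm/a
copper: T>10 °C ⇒ hinge -0.080·(16.1−10) = -0.4880
  Pd branch = 0.0053·Pd^0.26·e^(0.059·RH+f) = 0.6326 μm/a
  Cl⁻ term: 0.01025·2.1^0.27·exp(0.036·83+0.049·16.1) = 0.547
  r_corr = 0.6326 + 0.547 = 1.18 μm/a
Ordering by μm/a: copper (1.18) > zinc (0.92)

zinc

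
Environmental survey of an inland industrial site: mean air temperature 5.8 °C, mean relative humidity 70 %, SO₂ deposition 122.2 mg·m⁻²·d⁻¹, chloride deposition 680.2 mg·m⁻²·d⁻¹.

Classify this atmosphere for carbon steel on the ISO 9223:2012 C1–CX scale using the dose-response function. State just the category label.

C5

carbon steel: T≤10 °C ⇒ hinge +0.150·(5.8−10) = -0.6300
  sulphur-dioxide contribution → 46.52 μm/a
  chloride contribution → 73.93 μm/a
  ⇒ r_corr(carbon steel) = 120.5 μm/a
ISO 9223 Table 2 (carbon steel): 80 < 120 ≤ 200 μm/a ⇒ C5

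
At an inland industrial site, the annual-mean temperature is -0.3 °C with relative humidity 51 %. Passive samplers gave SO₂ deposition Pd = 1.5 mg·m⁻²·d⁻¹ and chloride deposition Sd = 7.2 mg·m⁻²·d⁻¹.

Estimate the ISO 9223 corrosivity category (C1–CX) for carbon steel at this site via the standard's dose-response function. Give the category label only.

carbon steel: T≤10 °C ⇒ hinge +0.150·(-0.3−10) = -1.5450
  Pd branch = 1.77·Pd^0.52·e^(0.02·RH+f) = 1.293 μm/a
  Sd branch = 0.102·Sd^0.62·e^(0.033·RH+0.04·T) = 1.844 μm/a
  sum: 1.293 + 1.844 → r_corr = 3.137 μm/a
3.14 μm/a falls in (1.3, 25] for carbon steel → category C2

C2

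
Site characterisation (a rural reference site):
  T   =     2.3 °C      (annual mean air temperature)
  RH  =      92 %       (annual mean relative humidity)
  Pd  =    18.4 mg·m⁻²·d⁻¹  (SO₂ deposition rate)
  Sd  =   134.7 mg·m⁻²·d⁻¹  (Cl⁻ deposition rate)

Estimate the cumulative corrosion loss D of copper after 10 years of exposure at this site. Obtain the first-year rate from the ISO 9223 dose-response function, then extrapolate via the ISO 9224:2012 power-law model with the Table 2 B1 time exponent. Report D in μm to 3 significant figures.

D(10) = 10.0 μm

copper: T≤10 °C ⇒ hinge +0.126·(2.3−10) = -0.9702
  sulphur-dioxide contribution → 0.9753 μm/a
  chloride contribution → 1.183 μm/a
  ⇒ r_corr(copper) = 2.158 μm/a
Power-law: D(10) = r_corr · 10^0.667
  D(10) = 2.158 × 10^0.667 = 2.158 × 4.645 = 10.03 μm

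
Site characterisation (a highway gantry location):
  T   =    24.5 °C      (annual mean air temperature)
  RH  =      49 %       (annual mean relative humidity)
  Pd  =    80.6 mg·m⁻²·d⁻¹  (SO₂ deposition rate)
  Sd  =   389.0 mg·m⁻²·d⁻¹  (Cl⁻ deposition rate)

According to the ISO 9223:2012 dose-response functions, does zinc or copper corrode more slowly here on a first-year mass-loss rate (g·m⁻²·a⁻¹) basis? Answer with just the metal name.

zinc: f(T) = -0.071·(T−10) [T>10 °C] = -1.0295
  Pd branch = 0.0129·Pd^0.44·e^(0.046·RH+f) = 0.3028 μm/a
  Sd branch = 0.0175·Sd^0.57·e^(0.008·RH+0.085·T) = 6.223 μm/a
  r_corr = 0.3028 + 6.223 = 6.525 μm/a
  mass loss = 6.525 μm/a × 7.14 g/cm³ = 46.59 g·m⁻²·a⁻¹
copper: temperature factor f = -0.080·(14.5) = -1.1600
  SO₂ term: 0.0053·80.6^0.26·exp(0.059·49-1.1600) = 0.09369
  Sd branch = 0.01025·Sd^0.27·e^(0.036·RH+0.049·T) = 0.9942 μm/a
  sum: 0.09369 + 0.9942 → r_corr = 1.088 μm/a
  mass loss = 1.088 μm/a × 8.96 g/cm³ = 9.748 g·m⁻²·a⁻¹
Ordering by g·m⁻²·a⁻¹: zinc (46.6) > copper (9.75)

copper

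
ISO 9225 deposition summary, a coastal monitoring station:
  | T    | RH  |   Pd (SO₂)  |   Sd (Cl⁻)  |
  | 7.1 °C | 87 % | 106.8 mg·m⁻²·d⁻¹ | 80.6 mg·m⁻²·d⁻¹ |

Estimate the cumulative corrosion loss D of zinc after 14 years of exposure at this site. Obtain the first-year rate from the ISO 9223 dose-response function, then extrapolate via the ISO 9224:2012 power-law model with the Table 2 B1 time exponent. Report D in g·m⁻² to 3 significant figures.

D(14) = 349 g·m⁻²

zinc: T≤10 °C ⇒ hinge +0.038·(7.1−10) = -0.1102
  SO₂ term: 0.0129·106.8^0.44·exp(0.046·87-0.1102) = 4.936
  Sd branch = 0.0175·Sd^0.57·e^(0.008·RH+0.085·T) = 0.7835 μm/a
  r_corr = 4.936 + 0.7835 = 5.719 μm/a
Power-law: D(14) = r_corr · 14^0.813
  D(14) = 5.719 × 14^0.813 = 5.719 × 8.547 = 48.88 μm
  Mass loss = 48.88 μm × 7.14 g/cm³ = 349 g·m⁻²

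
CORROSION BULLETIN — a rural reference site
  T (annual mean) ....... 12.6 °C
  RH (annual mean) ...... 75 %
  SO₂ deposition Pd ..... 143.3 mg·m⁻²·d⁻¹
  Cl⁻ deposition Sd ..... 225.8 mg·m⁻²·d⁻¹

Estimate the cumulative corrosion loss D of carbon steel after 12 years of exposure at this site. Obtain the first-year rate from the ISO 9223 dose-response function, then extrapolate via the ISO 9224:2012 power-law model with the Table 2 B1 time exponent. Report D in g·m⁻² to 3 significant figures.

carbon steel: T>10 °C ⇒ hinge -0.054·(12.6−10) = -0.1404
  sulphur-dioxide contribution → 91.14 μm/a
  chloride contribution → 57.77 μm/a
  total first-year rate 148.9 μm/a
ISO 9224: D(t) = r_corr · t^b with b = 0.523 (carbon steel, B1)
  D(12) = 148.9 × 12^0.523 = 148.9 × 3.668 = 546.1 μm
  Mass loss = 546.1 μm × 7.85 g/cm³ = 4287 g·m⁻²

D(12) = 4.29e+03 g·m⁻²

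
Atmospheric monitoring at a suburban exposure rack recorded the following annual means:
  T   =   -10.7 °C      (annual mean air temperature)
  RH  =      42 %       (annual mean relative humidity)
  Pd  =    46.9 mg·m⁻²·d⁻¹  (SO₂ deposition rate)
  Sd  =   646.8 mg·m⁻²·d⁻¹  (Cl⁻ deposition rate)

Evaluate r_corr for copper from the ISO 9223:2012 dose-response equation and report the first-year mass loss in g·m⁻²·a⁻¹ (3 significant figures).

r_corr = 1.53 g·m⁻²·a⁻¹

copper: f(T) = +0.126·(T−10) [T≤10 °C] = -2.6082
  Pd branch = 0.0053·Pd^0.26·e^(0.059·RH+f) = 0.01265 μm/a
  Sd branch = 0.01025·Sd^0.27·e^(0.036·RH+0.049·T) = 0.158 μm/a
  r_corr = 0.01265 + 0.158 = 0.1706 μm/a
Convert to mass loss: 0.1706 μm/a × 8.96 g/cm³ = 1.529 g·m⁻²·a⁻¹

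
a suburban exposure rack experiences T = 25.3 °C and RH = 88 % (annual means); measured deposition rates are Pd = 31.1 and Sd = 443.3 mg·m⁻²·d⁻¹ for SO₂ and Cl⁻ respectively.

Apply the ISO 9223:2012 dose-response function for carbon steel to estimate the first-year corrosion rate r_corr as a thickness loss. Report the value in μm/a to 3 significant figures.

carbon steel: T>10 °C ⇒ hinge -0.054·(25.3−10) = -0.8262
  sulphur-dioxide contribution → 26.9 μm/a
  chloride contribution → 224 μm/a
  ⇒ r_corr(carbon steel) = 250.9 μm/a

r_corr = 251 μm/a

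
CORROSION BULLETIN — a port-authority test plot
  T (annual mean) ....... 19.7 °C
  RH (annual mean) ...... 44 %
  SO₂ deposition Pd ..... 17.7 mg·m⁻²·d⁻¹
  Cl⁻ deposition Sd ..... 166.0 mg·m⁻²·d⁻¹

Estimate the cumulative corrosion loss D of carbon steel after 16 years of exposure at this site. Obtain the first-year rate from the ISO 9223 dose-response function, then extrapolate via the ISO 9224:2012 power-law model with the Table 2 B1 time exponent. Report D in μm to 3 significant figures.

D(16) = 145 μm

carbon steel: temperature factor f = -0.054·(9.7) = -0.5238
  sulphur-dioxide contribution → 11.26 μm/a
  chloride contribution → 22.8 μm/a
  ⇒ r_corr(carbon steel) = 34.06 μm/a
Long-term exponent b (ISO 9224 Table 2, B1) = 0.523
  D(16) = 34.06 × 16^0.523 = 34.06 × 4.263 = 145.2 μm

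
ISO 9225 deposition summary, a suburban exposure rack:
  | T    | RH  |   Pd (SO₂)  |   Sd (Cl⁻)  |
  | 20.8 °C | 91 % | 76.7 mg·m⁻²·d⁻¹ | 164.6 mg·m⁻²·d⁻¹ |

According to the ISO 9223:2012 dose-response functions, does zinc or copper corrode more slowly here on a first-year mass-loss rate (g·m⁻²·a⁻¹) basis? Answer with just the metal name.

copper

zinc: T>10 °C ⇒ hinge -0.071·(20.8−10) = -0.7668
  Pd branch = 0.0129·Pd^0.44·e^(0.046·RH+f) = 2.66 μm/a
  Cl⁻ term: 0.0175·164.6^0.57·exp(0.008·91+0.085·20.8) = 3.894
  r_corr = 2.66 + 3.894 = 6.554 μm/a
  mass loss = 6.554 μm/a × 7.14 g/cm³ = 46.79 g·m⁻²·a⁻¹
copper: temperature factor f = -0.080·(10.8) = -0.8640
  SO₂ term: 0.0053·76.7^0.26·exp(0.059·91-0.8640) = 1.482
  Sd branch = 0.01025·Sd^0.27·e^(0.036·RH+0.049·T) = 2.982 μm/a
  sum: 1.482 + 2.982 → r_corr = 4.464 μm/a
  mass loss = 4.464 μm/a × 8.96 g/cm³ = 40 g·m⁻²·a⁻¹
Ordering by g·m⁻²·a⁻¹: zinc (46.8) > copper (40)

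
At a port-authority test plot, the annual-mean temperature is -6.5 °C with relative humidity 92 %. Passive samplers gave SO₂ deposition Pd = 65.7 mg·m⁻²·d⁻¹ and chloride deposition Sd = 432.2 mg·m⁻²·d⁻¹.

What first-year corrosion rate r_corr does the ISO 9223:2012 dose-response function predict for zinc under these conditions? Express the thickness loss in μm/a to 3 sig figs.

r_corr = 3.66 μm/a

zinc: T≤10 °C ⇒ hinge +0.038·(-6.5−10) = -0.6270
  Pd branch = 0.0129·Pd^0.44·e^(0.046·RH+f) = 2.992 μm/a
  Sd branch = 0.0175·Sd^0.57·e^(0.008·RH+0.085·T) = 0.6685 μm/a
  sum: 2.992 + 0.6685 → r_corr = 3.66 μm/a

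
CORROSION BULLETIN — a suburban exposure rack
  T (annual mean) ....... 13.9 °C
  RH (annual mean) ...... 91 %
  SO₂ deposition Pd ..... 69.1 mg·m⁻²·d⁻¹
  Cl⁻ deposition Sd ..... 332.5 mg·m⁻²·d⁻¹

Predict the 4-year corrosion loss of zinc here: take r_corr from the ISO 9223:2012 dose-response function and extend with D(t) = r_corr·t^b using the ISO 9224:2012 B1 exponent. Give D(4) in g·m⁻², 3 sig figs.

zinc: temperature factor f = -0.071·(3.9) = -0.2769
  sulphur-dioxide contribution → 4.146 μm/a
  chloride contribution → 3.234 μm/a
  ⇒ r_corr(zinc) = 7.38 μm/a
Power-law: D(4) = r_corr · 4^0.813
  D(4) = 7.38 × 4^0.813 = 7.38 × 3.087 = 22.78 μm
  Mass loss = 22.78 μm × 7.14 g/cm³ = 162.6 g·m⁻²

D(4) = 163 g·m⁻²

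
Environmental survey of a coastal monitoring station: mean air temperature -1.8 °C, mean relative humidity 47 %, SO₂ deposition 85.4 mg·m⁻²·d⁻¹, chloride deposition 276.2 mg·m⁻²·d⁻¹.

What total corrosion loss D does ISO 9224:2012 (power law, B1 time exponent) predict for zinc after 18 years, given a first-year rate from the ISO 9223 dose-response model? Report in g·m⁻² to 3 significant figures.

zinc: f(T) = +0.038·(T−10) [T≤10 °C] = -0.4484
  SO₂ term: 0.0129·85.4^0.44·exp(0.046·47-0.4484) = 0.5066
  Sd branch = 0.0175·Sd^0.57·e^(0.008·RH+0.085·T) = 0.5387 μm/a
  r_corr = 0.5066 + 0.5387 = 1.045 μm/a
Long-term exponent b (ISO 9224 Table 2, B1) = 0.813
  D(18) = 1.045 × 18^0.813 = 1.045 × 10.48 = 10.96 μm
  Mass loss = 10.96 μm × 7.14 g/cm³ = 78.25 g·m⁻²

D(18) = 78.2 g·m⁻²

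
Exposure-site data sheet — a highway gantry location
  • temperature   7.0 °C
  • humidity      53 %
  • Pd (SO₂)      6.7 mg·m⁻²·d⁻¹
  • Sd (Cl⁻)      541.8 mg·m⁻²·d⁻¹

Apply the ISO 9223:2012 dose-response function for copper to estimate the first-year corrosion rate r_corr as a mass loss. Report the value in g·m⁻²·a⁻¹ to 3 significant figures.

r_corr = 5.99 g·m⁻²·a⁻¹

copper: T≤10 °C ⇒ hinge +0.126·(7.0−10) = -0.3780
  sulphur-dioxide contribution → 0.1358 μm/a
  chloride contribution → 0.5327 μm/a
  total first-year rate 0.6685 μm/a
Convert to mass loss: 0.6685 μm/a × 8.96 g/cm³ = 5.99 g·m⁻²·a⁻¹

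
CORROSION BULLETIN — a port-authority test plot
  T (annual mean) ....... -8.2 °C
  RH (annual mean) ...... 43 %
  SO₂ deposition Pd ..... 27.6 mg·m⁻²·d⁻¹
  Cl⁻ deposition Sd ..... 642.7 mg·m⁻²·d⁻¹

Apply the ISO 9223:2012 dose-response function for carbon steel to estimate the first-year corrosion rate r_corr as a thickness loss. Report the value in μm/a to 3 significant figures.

carbon steel: T≤10 °C ⇒ hinge +0.150·(-8.2−10) = -2.7300
  Pd branch = 1.77·Pd^0.52·e^(0.02·RH+f) = 1.531 μm/a
  Sd branch = 0.102·Sd^0.62·e^(0.033·RH+0.04·T) = 16.73 μm/a
  sum: 1.531 + 16.73 → r_corr = 18.26 μm/a

r_corr = 18.3 μm/a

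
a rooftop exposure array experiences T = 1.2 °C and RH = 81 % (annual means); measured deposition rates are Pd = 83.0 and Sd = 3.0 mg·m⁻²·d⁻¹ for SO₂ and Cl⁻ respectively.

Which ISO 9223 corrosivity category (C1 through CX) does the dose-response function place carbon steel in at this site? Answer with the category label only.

carbon steel: temperature factor f = +0.150·(-8.8) = -1.3200
  Pd branch = 1.77·Pd^0.52·e^(0.02·RH+f) = 23.78 μm/a
  Sd branch = 0.102·Sd^0.62·e^(0.033·RH+0.04·T) = 3.063 μm/a
  r_corr = 23.78 + 3.063 = 26.84 μm/a
Category bounds: 25…50 μm/a bracket r_corr ⇒ C3

C3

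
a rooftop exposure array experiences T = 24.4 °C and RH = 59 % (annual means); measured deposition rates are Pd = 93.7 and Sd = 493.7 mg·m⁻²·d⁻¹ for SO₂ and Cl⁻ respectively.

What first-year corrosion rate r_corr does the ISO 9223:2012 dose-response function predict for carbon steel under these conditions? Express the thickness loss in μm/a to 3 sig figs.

r_corr = 117 μm/a

carbon steel: f(T) = -0.054·(T−10) [T>10 °C] = -0.7776
  sulphur-dioxide contribution → 28.06 μm/a
  chloride contribution → 88.71 μm/a
  ⇒ r_corr(carbon steel) = 116.8 μm/a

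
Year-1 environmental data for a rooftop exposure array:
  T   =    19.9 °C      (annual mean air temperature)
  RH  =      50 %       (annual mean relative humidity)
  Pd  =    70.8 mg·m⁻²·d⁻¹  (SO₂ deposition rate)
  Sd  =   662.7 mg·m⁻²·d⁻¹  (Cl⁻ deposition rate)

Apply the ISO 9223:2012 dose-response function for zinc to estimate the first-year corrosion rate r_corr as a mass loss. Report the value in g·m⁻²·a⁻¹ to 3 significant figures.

r_corr = 44.0 g·m⁻²·a⁻¹

zinc: T>10 °C ⇒ hinge -0.071·(19.9−10) = -0.7029
  sulphur-dioxide contribution → 0.4152 μm/a
  chloride contribution → 5.748 μm/a
  ⇒ r_corr(zinc) = 6.163 μm/a
Convert to mass loss: 6.163 μm/a × 7.14 g/cm³ = 44 g·m⁻²·a⁻¹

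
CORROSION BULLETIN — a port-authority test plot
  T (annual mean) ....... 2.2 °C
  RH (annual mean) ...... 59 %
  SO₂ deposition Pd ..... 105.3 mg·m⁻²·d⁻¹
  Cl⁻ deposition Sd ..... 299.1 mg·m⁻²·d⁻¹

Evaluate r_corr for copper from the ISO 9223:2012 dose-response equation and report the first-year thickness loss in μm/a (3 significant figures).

copper: temperature factor f = +0.126·(-7.8) = -0.9828
  SO₂ term: 0.0053·105.3^0.26·exp(0.059·59-0.9828) = 0.2163
  Cl⁻ term: 0.01025·299.1^0.27·exp(0.036·59+0.049·2.2) = 0.4451
  sum: 0.2163 + 0.4451 → r_corr = 0.6614 μm/a

r_corr = 0.661 μm/a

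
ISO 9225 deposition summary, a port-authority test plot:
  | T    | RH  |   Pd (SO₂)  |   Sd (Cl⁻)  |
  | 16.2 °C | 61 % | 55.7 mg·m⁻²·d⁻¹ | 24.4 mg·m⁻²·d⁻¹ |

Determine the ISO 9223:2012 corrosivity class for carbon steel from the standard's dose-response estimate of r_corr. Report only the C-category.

C3

carbon steel: T>10 °C ⇒ hinge -0.054·(16.2−10) = -0.3348
  sulphur-dioxide contribution → 34.69 μm/a
  chloride contribution → 10.58 μm/a
  ⇒ r_corr(carbon steel) = 45.27 μm/a
ISO 9223 Table 2 (carbon steel): 25 < 45.3 ≤ 50 μm/a ⇒ C3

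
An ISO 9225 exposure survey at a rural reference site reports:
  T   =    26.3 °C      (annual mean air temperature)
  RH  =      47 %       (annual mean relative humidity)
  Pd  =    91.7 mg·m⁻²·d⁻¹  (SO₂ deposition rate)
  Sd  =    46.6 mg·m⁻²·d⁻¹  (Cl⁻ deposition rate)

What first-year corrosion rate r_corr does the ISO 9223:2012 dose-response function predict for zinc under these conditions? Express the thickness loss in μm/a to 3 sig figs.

r_corr = 2.39 μm/a

zinc: T>10 °C ⇒ hinge -0.071·(26.3−10) = -1.1573
  SO₂ term: 0.0129·91.7^0.44·exp(0.046·47-1.1573) = 0.2573
  Cl⁻ term: 0.0175·46.6^0.57·exp(0.008·47+0.085·26.3) = 2.129
  r_corr = 0.2573 + 2.129 = 2.386 μm/a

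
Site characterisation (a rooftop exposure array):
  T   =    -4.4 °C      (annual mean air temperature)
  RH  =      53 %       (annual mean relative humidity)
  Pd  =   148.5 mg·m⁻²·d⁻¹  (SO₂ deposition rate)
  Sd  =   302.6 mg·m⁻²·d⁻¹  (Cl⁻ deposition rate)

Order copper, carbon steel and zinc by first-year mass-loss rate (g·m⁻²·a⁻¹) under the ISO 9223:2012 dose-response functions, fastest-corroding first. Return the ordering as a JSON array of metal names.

["carbon steel", "zinc", "copper"]

copper: temperature factor f = +0.126·(-14.4) = -1.8144
  sulphur-dioxide contribution → 0.07227 μm/a
  chloride contribution → 0.2604 μm/a
  total first-year rate 0.3326 μm/a
  mass loss = 0.3326 μm/a × 8.96 g/cm³ = 2.98 g·m⁻²·a⁻¹
carbon steel: temperature factor f = +0.150·(-14.4) = -2.1600
  sulphur-dioxide contribution → 7.935 μm/a
  chloride contribution → 16.98 μm/a
  total first-year rate 24.91 μm/a
  mass loss = 24.91 μm/a × 7.85 g/cm³ = 195.6 g·m⁻²·a⁻¹
zinc: f(T) = +0.038·(T−10) [T≤10 °C] = -0.5472
  sulphur-dioxide contribution → 0.7715 μm/a
  chloride contribution → 0.4774 μm/a
  ⇒ r_corr(zinc) = 1.249 μm/a
  mass loss = 1.249 μm/a × 7.14 g/cm³ = 8.917 g·m⁻²·a⁻¹
Ordering by g·m⁻²·a⁻¹: carbon steel (196) > zinc (8.92) > copper (2.98)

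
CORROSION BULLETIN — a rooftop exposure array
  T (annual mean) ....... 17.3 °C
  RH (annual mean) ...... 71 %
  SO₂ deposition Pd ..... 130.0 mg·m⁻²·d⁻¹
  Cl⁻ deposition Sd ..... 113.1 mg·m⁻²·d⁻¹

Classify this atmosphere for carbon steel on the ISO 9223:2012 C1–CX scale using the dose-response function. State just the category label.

C5

carbon steel: temperature factor f = -0.054·(7.3) = -0.3942
  Pd branch = 1.77·Pd^0.52·e^(0.02·RH+f) = 62.05 μm/a
  Cl⁻ term: 0.102·113.1^0.62·exp(0.033·71+0.04·17.3) = 39.8
  r_corr = 62.05 + 39.8 = 101.8 μm/a
102 μm/a falls in (80, 200] for carbon steel → category C5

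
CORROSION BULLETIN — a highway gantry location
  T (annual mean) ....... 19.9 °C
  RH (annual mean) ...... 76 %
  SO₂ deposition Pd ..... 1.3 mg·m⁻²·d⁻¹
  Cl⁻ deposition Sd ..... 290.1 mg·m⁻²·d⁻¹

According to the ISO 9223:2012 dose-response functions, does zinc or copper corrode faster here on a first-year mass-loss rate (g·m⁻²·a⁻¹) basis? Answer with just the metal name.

zinc

zinc: T>10 °C ⇒ hinge -0.071·(19.9−10) = -0.7029
  sulphur-dioxide contribution → 0.2365 μm/a
  chloride contribution → 4.419 μm/a
  ⇒ r_corr(zinc) = 4.656 μm/a
  mass loss = 4.656 μm/a × 7.14 g/cm³ = 33.24 g·m⁻²·a⁻¹
copper: temperature factor f = -0.080·(9.9) = -0.7920
  sulphur-dioxide contribution → 0.2277 μm/a
  chloride contribution → 1.938 μm/a
  ⇒ r_corr(copper) = 2.166 μm/a
  mass loss = 2.166 μm/a × 8.96 g/cm³ = 19.4 g·m⁻²·a⁻¹
Ordering by g·m⁻²·a⁻¹: zinc (33.2) > copper (19.4)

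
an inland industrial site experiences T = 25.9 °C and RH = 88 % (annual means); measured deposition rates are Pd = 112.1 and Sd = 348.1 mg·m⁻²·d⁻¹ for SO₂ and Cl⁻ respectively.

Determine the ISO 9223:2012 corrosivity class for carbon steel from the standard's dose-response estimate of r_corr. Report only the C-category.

CX

carbon steel: f(T) = -0.054·(T−10) [T>10 °C] = -0.8586
  sulphur-dioxide contribution → 50.73 μm/a
  chloride contribution → 197.5 μm/a
  ⇒ r_corr(carbon steel) = 248.2 μm/a
248 μm/a falls in (200, 700] for carbon steel → category CX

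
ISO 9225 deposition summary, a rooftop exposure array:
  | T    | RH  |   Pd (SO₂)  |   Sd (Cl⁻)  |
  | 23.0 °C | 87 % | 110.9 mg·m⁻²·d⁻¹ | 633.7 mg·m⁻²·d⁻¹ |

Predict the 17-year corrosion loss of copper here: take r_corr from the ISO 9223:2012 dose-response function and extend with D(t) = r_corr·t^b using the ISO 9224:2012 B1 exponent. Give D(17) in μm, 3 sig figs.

D(17) = 34.5 μm

copper: f(T) = -0.080·(T−10) [T>10 °C] = -1.0400
  Pd branch = 0.0053·Pd^0.26·e^(0.059·RH+f) = 1.08 μm/a
  Cl⁻ term: 0.01025·633.7^0.27·exp(0.036·87+0.049·23.0) = 4.139
  r_corr = 1.08 + 4.139 = 5.219 μm/a
Power-law: D(17) = r_corr · 17^0.667
  D(17) = 5.219 × 17^0.667 = 5.219 × 6.618 = 34.54 μm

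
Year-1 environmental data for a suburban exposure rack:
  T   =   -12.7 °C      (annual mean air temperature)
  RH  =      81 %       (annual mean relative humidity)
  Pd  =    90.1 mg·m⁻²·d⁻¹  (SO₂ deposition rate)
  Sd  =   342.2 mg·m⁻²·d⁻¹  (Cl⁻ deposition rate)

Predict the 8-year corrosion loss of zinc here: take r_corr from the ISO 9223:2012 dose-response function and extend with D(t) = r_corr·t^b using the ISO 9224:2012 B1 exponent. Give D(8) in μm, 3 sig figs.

D(8) = 10.6 μm

zinc: T≤10 °C ⇒ hinge +0.038·(-12.7−10) = -0.8626
  SO₂ term: 0.0129·90.1^0.44·exp(0.046·81-0.8626) = 1.638
  Sd branch = 0.0175·Sd^0.57·e^(0.008·RH+0.085·T) = 0.3164 μm/a
  r_corr = 1.638 + 0.3164 = 1.954 μm/a
Long-term exponent b (ISO 9224 Table 2, B1) = 0.813
  D(8) = 1.954 × 8^0.813 = 1.954 × 5.423 = 10.6 μm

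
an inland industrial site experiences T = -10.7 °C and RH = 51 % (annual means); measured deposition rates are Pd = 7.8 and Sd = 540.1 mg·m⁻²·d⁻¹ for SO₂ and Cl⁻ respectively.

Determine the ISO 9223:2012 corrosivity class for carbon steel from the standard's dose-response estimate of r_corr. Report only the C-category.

carbon steel: T≤10 °C ⇒ hinge +0.150·(-10.7−10) = -3.1050
  Pd branch = 1.77·Pd^0.52·e^(0.02·RH+f) = 0.6403 μm/a
  Sd branch = 0.102·Sd^0.62·e^(0.033·RH+0.04·T) = 17.69 μm/a
  r_corr = 0.6403 + 17.69 = 18.33 μm/a
Category bounds: 1.3…25 μm/a bracket r_corr ⇒ C2

C2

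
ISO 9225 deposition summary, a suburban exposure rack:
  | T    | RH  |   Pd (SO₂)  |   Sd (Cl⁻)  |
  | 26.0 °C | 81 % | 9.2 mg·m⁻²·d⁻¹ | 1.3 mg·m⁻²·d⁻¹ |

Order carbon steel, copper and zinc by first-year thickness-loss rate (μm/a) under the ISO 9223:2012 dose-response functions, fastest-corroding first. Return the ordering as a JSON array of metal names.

carbon steel: T>10 °C ⇒ hinge -0.054·(26.0−10) = -0.8640
  Pd branch = 1.77·Pd^0.52·e^(0.02·RH+f) = 11.95 μm/a
  Sd branch = 0.102·Sd^0.62·e^(0.033·RH+0.04·T) = 4.918 μm/a
  r_corr = 11.95 + 4.918 = 16.87 μm/a
copper: f(T) = -0.080·(T−10) [T>10 °C] = -1.2800
  Pd branch = 0.0053·Pd^0.26·e^(0.059·RH+f) = 0.3122 μm/a
  Sd branch = 0.01025·Sd^0.27·e^(0.036·RH+0.049·T) = 0.7264 μm/a
  r_corr = 0.3122 + 0.7264 = 1.039 μm/a
zinc: temperature factor f = -0.071·(16.0) = -1.1360
  Pd branch = 0.0129·Pd^0.44·e^(0.046·RH+f) = 0.4565 μm/a
  Sd branch = 0.0175·Sd^0.57·e^(0.008·RH+0.085·T) = 0.3542 μm/a
  sum: 0.4565 + 0.3542 → r_corr = 0.8107 μm/a
Ordering by μm/a: carbon steel (16.9) > copper (1.04) > zinc (0.811)

["carbon steel", "copper", "zinc"]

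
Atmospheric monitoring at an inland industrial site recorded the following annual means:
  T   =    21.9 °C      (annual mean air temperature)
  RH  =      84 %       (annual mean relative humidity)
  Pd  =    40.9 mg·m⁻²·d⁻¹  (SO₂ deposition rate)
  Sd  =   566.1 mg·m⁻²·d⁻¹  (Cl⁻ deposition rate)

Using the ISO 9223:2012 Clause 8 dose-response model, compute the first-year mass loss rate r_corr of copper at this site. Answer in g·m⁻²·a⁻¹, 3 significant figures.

r_corr = 37.4 g·m⁻²·a⁻¹

copper: temperature factor f = -0.080·(11.9) = -0.9520
  SO₂ term: 0.0053·40.9^0.26·exp(0.059·84-0.9520) = 0.7625
  Sd branch = 0.01025·Sd^0.27·e^(0.036·RH+0.049·T) = 3.415 μm/a
  sum: 0.7625 + 3.415 → r_corr = 4.177 μm/a
Convert to mass loss: 4.177 μm/a × 8.96 g/cm³ = 37.43 g·m⁻²·a⁻¹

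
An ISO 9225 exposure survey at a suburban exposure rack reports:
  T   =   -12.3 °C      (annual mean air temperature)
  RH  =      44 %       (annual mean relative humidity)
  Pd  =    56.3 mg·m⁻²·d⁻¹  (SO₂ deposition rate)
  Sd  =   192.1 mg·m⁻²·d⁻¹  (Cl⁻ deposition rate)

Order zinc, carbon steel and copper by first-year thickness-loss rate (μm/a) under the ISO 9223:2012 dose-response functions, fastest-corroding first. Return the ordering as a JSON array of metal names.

zinc: temperature factor f = +0.038·(-22.3) = -0.8474
  Pd branch = 0.0129·Pd^0.44·e^(0.046·RH+f) = 0.2465 μm/a
  Sd branch = 0.0175·Sd^0.57·e^(0.008·RH+0.085·T) = 0.1752 μm/a
  r_corr = 0.2465 + 0.1752 = 0.4217 μm/a
carbon steel: T≤10 °C ⇒ hinge +0.150·(-12.3−10) = -3.3450
  Pd branch = 1.77·Pd^0.52·e^(0.02·RH+f) = 1.224 μm/a
  Cl⁻ term: 0.102·192.1^0.62·exp(0.033·44+0.04·-12.3) = 6.939
  r_corr = 1.224 + 6.939 = 8.163 μm/a
copper: temperature factor f = +0.126·(-22.3) = -2.8098
  SO₂ term: 0.0053·56.3^0.26·exp(0.059·44-2.8098) = 0.01221
  Sd branch = 0.01025·Sd^0.27·e^(0.036·RH+0.049·T) = 0.1131 μm/a
  r_corr = 0.01221 + 0.1131 = 0.1253 μm/a
Ordering by μm/a: carbon steel (8.16) > zinc (0.422) > copper (0.125)

["carbon steel", "zinc", "copper"]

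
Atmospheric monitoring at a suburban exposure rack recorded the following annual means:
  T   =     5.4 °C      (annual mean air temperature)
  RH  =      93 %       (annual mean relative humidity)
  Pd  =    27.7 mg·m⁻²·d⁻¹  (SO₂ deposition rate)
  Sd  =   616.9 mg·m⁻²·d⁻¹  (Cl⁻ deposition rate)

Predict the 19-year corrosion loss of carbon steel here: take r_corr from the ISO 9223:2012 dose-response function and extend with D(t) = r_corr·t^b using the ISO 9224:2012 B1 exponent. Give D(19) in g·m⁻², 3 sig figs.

D(19) = 6.53e+03 g·m⁻²

carbon steel: temperature factor f = +0.150·(-4.6) = -0.6900
  sulphur-dioxide contribution → 32.08 μm/a
  chloride contribution → 146.3 μm/a
  total first-year rate 178.4 μm/a
ISO 9224: D(t) = r_corr · t^b with b = 0.523 (carbon steel, B1)
  D(19) = 178.4 × 19^0.523 = 178.4 × 4.664 = 831.9 μm
  Mass loss = 831.9 μm × 7.85 g/cm³ = 6531 g·m⁻²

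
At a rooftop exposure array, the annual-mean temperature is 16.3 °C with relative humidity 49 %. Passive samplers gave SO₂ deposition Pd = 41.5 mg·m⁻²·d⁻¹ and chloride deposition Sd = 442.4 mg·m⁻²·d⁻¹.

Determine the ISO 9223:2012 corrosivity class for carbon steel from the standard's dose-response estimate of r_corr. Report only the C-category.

C4

carbon steel: temperature factor f = -0.054·(6.3) = -0.3402
  SO₂ term: 1.77·41.5^0.52·exp(0.02·49-0.3402) = 23.29
  Cl⁻ term: 0.102·442.4^0.62·exp(0.033·49+0.04·16.3) = 43.09
  r_corr = 23.29 + 43.09 = 66.39 μm/a
ISO 9223 Table 2 (carbon steel): 50 < 66.4 ≤ 80 μm/a ⇒ C4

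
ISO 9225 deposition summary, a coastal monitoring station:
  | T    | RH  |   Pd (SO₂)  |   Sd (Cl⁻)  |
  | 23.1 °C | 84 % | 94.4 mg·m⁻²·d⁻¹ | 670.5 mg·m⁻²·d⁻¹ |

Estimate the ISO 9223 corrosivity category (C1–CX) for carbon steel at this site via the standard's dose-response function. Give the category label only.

carbon steel: temperature factor f = -0.054·(13.1) = -0.7074
  SO₂ term: 1.77·94.4^0.52·exp(0.02·84-0.7074) = 49.81
  Cl⁻ term: 0.102·670.5^0.62·exp(0.033·84+0.04·23.1) = 232.3
  r_corr = 49.81 + 232.3 = 282.2 μm/a
282 μm/a falls in (200, 700] for carbon steel → category CX

CX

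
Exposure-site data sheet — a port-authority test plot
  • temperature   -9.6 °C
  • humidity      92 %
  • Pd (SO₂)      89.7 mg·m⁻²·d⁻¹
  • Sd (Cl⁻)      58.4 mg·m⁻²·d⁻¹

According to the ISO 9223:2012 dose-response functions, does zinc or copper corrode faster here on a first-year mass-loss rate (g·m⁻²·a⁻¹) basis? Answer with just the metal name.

zinc

zinc: temperature factor f = +0.038·(-19.6) = -0.7448
  SO₂ term: 0.0129·89.7^0.44·exp(0.046·92-0.7448) = 3.05
  Sd branch = 0.0175·Sd^0.57·e^(0.008·RH+0.085·T) = 0.1641 μm/a
  sum: 3.05 + 0.1641 → r_corr = 3.214 μm/a
  mass loss = 3.214 μm/a × 7.14 g/cm³ = 22.95 g·m⁻²·a⁻¹
copper: temperature factor f = +0.126·(-19.6) = -2.4696
  Pd branch = 0.0053·Pd^0.26·e^(0.059·RH+f) = 0.3287 μm/a
  Sd branch = 0.01025·Sd^0.27·e^(0.036·RH+0.049·T) = 0.5269 μm/a
  r_corr = 0.3287 + 0.5269 = 0.8556 μm/a
  mass loss = 0.8556 μm/a × 8.96 g/cm³ = 7.667 g·m⁻²·a⁻¹
Ordering by g·m⁻²·a⁻¹: zinc (22.9) > copper (7.67)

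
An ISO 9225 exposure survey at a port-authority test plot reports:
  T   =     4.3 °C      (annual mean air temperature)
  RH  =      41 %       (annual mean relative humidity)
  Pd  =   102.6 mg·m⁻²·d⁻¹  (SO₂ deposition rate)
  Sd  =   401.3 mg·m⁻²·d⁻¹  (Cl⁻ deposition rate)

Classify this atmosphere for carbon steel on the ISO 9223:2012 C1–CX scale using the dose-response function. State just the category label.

C3

carbon steel: f(T) = +0.150·(T−10) [T≤10 °C] = -0.8550
  Pd branch = 1.77·Pd^0.52·e^(0.02·RH+f) = 18.99 μm/a
  Cl⁻ term: 0.102·401.3^0.62·exp(0.033·41+0.04·4.3) = 19.28
  sum: 18.99 + 19.28 → r_corr = 38.27 μm/a
ISO 9223 Table 2 (carbon steel): 25 < 38.3 ≤ 50 μm/a ⇒ C3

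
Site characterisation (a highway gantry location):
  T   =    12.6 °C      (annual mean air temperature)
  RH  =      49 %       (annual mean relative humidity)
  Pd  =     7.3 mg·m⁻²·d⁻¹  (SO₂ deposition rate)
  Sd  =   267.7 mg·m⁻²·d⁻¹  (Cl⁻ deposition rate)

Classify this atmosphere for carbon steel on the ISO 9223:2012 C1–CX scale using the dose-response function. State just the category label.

C3

carbon steel: T>10 °C ⇒ hinge -0.054·(12.6−10) = -0.1404
  Pd branch = 1.77·Pd^0.52·e^(0.02·RH+f) = 11.52 μm/a
  Sd branch = 0.102·Sd^0.62·e^(0.033·RH+0.04·T) = 27.22 μm/a
  r_corr = 11.52 + 27.22 = 38.74 μm/a
Category bounds: 25…50 μm/a bracket r_corr ⇒ C3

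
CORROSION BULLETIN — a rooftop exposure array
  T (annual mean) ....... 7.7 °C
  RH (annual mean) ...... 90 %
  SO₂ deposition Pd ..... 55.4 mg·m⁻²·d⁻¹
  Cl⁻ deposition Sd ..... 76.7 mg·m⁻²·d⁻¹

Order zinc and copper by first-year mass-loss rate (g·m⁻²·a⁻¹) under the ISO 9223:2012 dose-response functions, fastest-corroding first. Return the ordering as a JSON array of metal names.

zinc: T≤10 °C ⇒ hinge +0.038·(7.7−10) = -0.0874
  sulphur-dioxide contribution → 4.343 μm/a
  chloride contribution → 0.8209 μm/a
  total first-year rate 5.164 μm/a
  mass loss = 5.164 μm/a × 7.14 g/cm³ = 36.87 g·m⁻²·a⁻¹
copper: T≤10 °C ⇒ hinge +0.126·(7.7−10) = -0.2898
  sulphur-dioxide contribution → 2.279 μm/a
  chloride contribution → 1.232 μm/a
  ⇒ r_corr(copper) = 3.511 μm/a
  mass loss = 3.511 μm/a × 8.96 g/cm³ = 31.46 g·m⁻²·a⁻¹
Ordering by g·m⁻²·a⁻¹: zinc (36.9) > copper (31.5)

["zinc", "copper"]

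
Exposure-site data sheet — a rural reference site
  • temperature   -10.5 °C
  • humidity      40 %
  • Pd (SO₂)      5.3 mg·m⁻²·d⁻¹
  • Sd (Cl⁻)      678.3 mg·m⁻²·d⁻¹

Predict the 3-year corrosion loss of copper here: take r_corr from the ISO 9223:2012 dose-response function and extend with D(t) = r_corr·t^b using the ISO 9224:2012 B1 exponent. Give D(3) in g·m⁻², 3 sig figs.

copper: temperature factor f = +0.126·(-20.5) = -2.5830
  Pd branch = 0.0053·Pd^0.26·e^(0.059·RH+f) = 0.006542 μm/a
  Cl⁻ term: 0.01025·678.3^0.27·exp(0.036·40+0.049·-10.5) = 0.1504
  r_corr = 0.006542 + 0.1504 = 0.1569 μm/a
Long-term exponent b (ISO 9224 Table 2, B1) = 0.667
  D(3) = 0.1569 × 3^0.667 = 0.1569 × 2.081 = 0.3265 μm
  Mass loss = 0.3265 μm × 8.96 g/cm³ = 2.925 g·m⁻²

D(3) = 2.93 g·m⁻²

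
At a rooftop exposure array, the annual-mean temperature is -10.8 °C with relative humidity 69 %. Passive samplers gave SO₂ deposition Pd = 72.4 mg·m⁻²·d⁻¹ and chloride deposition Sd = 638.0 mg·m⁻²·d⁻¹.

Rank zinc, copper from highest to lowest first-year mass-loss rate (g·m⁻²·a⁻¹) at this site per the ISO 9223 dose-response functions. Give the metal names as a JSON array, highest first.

zinc: f(T) = +0.038·(T−10) [T≤10 °C] = -0.7904
  SO₂ term: 0.0129·72.4^0.44·exp(0.046·69-0.7904) = 0.9206
  Sd branch = 0.0175·Sd^0.57·e^(0.008·RH+0.085·T) = 0.4818 μm/a
  sum: 0.9206 + 0.4818 → r_corr = 1.402 μm/a
  mass loss = 1.402 μm/a × 7.14 g/cm³ = 10.01 g·m⁻²·a⁻¹
copper: T≤10 °C ⇒ hinge +0.126·(-10.8−10) = -2.6208
  Pd branch = 0.0053·Pd^0.26·e^(0.059·RH+f) = 0.06881 μm/a
  Cl⁻ term: 0.01025·638.0^0.27·exp(0.036·69+0.049·-10.8) = 0.414
  sum: 0.06881 + 0.414 → r_corr = 0.4828 μm/a
  mass loss = 0.4828 μm/a × 8.96 g/cm³ = 4.326 g·m⁻²·a⁻¹
Ordering by g·m⁻²·a⁻¹: zinc (10) > copper (4.33)

["zinc", "copper"]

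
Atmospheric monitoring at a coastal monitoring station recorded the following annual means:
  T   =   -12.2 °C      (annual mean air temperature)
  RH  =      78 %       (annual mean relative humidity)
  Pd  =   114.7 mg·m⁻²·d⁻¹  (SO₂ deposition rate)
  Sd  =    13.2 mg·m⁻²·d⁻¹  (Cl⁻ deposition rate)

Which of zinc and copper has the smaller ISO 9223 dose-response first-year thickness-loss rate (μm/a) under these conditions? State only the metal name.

zinc: f(T) = +0.038·(T−10) [T≤10 °C] = -0.8436
  sulphur-dioxide contribution → 1.617 μm/a
  chloride contribution → 0.0504 μm/a
  ⇒ r_corr(zinc) = 1.667 μm/a
copper: temperature factor f = +0.126·(-22.2) = -2.7972
  sulphur-dioxide contribution → 0.1106 μm/a
  chloride contribution → 0.1876 μm/a
  total first-year rate 0.2981 μm/a
Ordering by μm/a: zinc (1.67) > copper (0.298)

copper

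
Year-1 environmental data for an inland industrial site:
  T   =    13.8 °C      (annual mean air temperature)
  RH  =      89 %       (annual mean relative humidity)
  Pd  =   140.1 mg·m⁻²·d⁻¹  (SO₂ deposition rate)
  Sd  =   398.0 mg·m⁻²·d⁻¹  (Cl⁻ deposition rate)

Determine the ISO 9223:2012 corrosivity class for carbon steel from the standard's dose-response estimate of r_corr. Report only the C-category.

carbon steel: f(T) = -0.054·(T−10) [T>10 °C] = -0.2052
  Pd branch = 1.77·Pd^0.52·e^(0.02·RH+f) = 111.7 μm/a
  Sd branch = 0.102·Sd^0.62·e^(0.033·RH+0.04·T) = 136.7 μm/a
  r_corr = 111.7 + 136.7 = 248.4 μm/a
Category bounds: 200…700 μm/a bracket r_corr ⇒ CX

CX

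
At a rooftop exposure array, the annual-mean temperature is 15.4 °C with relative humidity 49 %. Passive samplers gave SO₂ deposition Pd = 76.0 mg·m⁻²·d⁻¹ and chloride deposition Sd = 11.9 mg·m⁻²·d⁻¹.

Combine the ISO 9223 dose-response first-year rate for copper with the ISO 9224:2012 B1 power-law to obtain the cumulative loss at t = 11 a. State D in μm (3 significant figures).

copper: temperature factor f = -0.080·(5.4) = -0.4320
  SO₂ term: 0.0053·76.0^0.26·exp(0.059·49-0.4320) = 0.1911
  Cl⁻ term: 0.01025·11.9^0.27·exp(0.036·49+0.049·15.4) = 0.2483
  r_corr = 0.1911 + 0.2483 = 0.4394 μm/a
Power-law: D(11) = r_corr · 11^0.667
  D(11) = 0.4394 × 11^0.667 = 0.4394 × 4.95 = 2.175 μm

D(11) = 2.17 μm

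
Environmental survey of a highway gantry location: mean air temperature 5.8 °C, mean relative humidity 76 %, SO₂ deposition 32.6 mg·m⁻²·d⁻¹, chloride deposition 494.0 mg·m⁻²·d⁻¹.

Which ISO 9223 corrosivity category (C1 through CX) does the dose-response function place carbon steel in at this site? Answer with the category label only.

C5

carbon steel: temperature factor f = +0.150·(-4.2) = -0.6300
  sulphur-dioxide contribution → 26.39 μm/a
  chloride contribution → 73.91 μm/a
  total first-year rate 100.3 μm/a
100 μm/a falls in (80, 200] for carbon steel → category C5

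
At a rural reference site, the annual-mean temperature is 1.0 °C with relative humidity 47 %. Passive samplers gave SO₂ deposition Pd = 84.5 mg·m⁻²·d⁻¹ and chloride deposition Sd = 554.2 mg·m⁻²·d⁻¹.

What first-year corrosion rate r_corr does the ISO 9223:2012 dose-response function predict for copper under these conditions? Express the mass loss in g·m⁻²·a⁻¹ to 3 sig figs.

copper: T≤10 °C ⇒ hinge +0.126·(1.0−10) = -1.1340
  SO₂ term: 0.0053·84.5^0.26·exp(0.059·47-1.1340) = 0.08651
  Sd branch = 0.01025·Sd^0.27·e^(0.036·RH+0.049·T) = 0.3218 μm/a
  sum: 0.08651 + 0.3218 → r_corr = 0.4083 μm/a
Convert to mass loss: 0.4083 μm/a × 8.96 g/cm³ = 3.659 g·m⁻²·a⁻¹

r_corr = 3.66 g·m⁻²·a⁻¹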